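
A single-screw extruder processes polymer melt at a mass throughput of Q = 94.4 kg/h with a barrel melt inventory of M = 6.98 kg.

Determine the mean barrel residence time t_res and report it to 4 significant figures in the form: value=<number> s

Throughput in SI: Q_s = 94.4 kg/h ÷ 3600 s/h = 0.0262222 kg/s
t_res = M / Q_s = 6.98 / 0.0262222 = 266.186 s

value=266.2 s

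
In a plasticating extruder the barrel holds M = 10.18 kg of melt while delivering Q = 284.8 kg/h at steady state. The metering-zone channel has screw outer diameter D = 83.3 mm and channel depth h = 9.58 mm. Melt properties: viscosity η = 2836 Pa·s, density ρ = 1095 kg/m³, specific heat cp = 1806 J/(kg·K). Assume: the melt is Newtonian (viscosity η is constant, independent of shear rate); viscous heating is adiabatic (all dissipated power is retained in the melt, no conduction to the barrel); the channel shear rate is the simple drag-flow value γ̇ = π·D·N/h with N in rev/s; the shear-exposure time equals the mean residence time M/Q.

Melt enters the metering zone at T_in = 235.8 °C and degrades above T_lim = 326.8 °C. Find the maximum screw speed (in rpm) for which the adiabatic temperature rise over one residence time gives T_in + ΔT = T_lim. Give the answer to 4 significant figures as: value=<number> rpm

value=48.78 rpm

Q_s = Q / 3600 = 284.8 / 3600 = 0.0791111 kg/s
t_res = M / Q_s = 10.18 / 0.0791111 = 128.68 s
Convert to metres: D = 0.0833 m, h = 0.00958 m
Allowable rise: ΔT_a = T_lim − T_in = 326.8 − 235.8 = 91 K
γ̇_max² = ΔT_a·ρ·cp / (η·t_res) = [91 × 1095 × 1806] / [2836 × 128.68] = 493.125 s⁻²
γ̇_max = √493.125 = 22.2064 s⁻¹
N_max = γ̇_max h / (πD) = 22.2064·0.00958/(π·0.0833) = 0.812922 rev/s → ×60 = 48.7753 rpm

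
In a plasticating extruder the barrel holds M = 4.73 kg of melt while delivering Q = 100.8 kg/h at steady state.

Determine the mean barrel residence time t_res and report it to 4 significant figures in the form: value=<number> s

value=168.9 s

Throughput in SI: Q_s = 100.8 kg/h ÷ 3600 s/h = 0.028 kg/s
Mean residence time: t_res = M/Q_s = 4.73 kg / 0.028 kg/s = 168.929 s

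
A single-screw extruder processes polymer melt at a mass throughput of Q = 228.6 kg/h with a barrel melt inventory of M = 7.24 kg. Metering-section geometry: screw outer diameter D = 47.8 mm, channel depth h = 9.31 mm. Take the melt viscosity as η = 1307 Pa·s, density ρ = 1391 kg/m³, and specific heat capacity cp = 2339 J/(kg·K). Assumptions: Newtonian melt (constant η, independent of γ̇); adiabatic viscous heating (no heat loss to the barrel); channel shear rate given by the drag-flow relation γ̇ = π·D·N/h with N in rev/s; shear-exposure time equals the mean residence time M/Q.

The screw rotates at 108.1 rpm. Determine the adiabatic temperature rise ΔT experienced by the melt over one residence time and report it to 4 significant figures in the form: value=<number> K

value=38.68 K

Throughput in SI: Q_s = 228.6 kg/h ÷ 3600 s/h = 0.0635 kg/s
t_res = M / Q_s = 7.24 / 0.0635 = 114.016 s
D = 47.8 mm = 0.0478 m;  h = 9.31 mm = 0.00931 m;  N = 108.1 rpm / 60 = 1.80167 rev/s
Shear rate: γ̇ = πDN/h = π·0.0478·1.80167/0.00931 = 29.0605 s⁻¹
ΔT = η·γ̇²·t_res / (ρ·cp) = 1307 · (29.0605)² · 114.016 / (1391 · 2339) = 38.6801 K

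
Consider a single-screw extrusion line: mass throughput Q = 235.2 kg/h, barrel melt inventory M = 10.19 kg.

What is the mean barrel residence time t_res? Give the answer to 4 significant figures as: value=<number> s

Q_s = Q / 3600 = 235.2 / 3600 = 0.0653333 kg/s
Mean residence time: t_res = M/Q_s = 10.19 kg / 0.0653333 kg/s = 155.969 s

value=156.0 s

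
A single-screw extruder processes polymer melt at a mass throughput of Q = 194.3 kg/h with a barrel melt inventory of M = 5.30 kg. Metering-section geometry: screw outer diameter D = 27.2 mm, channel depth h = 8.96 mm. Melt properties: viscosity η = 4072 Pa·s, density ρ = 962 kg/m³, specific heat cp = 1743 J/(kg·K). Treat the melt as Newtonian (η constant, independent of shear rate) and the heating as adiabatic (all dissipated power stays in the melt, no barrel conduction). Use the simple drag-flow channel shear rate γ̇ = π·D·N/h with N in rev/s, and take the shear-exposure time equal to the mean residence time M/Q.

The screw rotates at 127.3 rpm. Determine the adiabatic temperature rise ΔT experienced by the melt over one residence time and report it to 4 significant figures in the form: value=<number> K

value=97.64 K

Throughput in SI: Q_s = 194.3 kg/h ÷ 3600 s/h = 0.0539722 kg/s
t_res = M / Q_s = 5.30 ÷ 0.0539722 = 98.1987 s
Geometry in metres: D = 27.2 mm → 0.0272 m, h = 8.96 mm → 0.00896 m; screw speed N = 127.3 rpm = 2.12167 rev/s
Shear rate: γ̇ = πDN/h = π·0.0272·2.12167/0.00896 = 20.2343 s⁻¹
ΔT = η·γ̇²·t_res / (ρ·cp) = 4072 · (20.2343)² · 98.1987 / (962 · 1743) = 97.6375 K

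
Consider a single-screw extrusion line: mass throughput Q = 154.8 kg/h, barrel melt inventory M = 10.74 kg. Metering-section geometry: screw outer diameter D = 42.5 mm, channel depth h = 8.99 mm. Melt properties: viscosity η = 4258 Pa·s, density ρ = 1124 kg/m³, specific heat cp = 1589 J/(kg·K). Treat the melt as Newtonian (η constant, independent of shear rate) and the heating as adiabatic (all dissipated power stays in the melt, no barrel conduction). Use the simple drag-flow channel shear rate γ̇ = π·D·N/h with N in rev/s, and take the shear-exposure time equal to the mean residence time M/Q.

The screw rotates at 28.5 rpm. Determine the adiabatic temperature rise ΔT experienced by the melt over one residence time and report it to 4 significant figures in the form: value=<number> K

Convert throughput: Q = 154.8 kg/h = 154.8/3600 = 0.043 kg/s
Mean residence time: t_res = M/Q_s = 10.74 kg / 0.043 kg/s = 249.767 s
D = 42.5 mm = 0.0425 m;  h = 8.99 mm = 0.00899 m;  N = 28.5 rpm / 60 = 0.475 rev/s
γ̇ = π D N / h = (π)(0.0425)(0.475) / 0.00899 = 7.05461 s⁻¹
ΔT = η·γ̇²·t_res/(ρ·cp) = [4258 × 7.05461² × 249.767] / [1124 × 1589] = 29.6344 K

value=29.63 K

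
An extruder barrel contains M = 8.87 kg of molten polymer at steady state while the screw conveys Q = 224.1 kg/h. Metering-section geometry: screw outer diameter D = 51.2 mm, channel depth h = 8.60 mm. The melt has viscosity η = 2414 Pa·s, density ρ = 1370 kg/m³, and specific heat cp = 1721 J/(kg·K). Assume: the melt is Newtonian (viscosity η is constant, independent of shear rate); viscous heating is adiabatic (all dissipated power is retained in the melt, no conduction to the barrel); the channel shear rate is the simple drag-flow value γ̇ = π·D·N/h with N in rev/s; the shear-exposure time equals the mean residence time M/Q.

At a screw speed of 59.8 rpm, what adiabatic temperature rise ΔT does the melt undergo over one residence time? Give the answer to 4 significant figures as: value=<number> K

value=50.69 K

Convert throughput: Q = 224.1 kg/h = 224.1/3600 = 0.06225 kg/s
t_res = M / Q_s = 8.87 / 0.06225 = 142.49 s
D = 51.2 mm = 0.0512 m;  h = 8.60 mm = 0.0086 m;  N = 59.8 rpm / 60 = 0.996667 rev/s
γ̇ = π D N / h = (π)(0.0512)(0.996667) / 0.0086 = 18.6411 s⁻¹
Adiabatic rise: ΔT = η γ̇² t_res / (ρ cp) = 2414·(18.6411)²·142.49 / (1370·1721) = 50.6947 K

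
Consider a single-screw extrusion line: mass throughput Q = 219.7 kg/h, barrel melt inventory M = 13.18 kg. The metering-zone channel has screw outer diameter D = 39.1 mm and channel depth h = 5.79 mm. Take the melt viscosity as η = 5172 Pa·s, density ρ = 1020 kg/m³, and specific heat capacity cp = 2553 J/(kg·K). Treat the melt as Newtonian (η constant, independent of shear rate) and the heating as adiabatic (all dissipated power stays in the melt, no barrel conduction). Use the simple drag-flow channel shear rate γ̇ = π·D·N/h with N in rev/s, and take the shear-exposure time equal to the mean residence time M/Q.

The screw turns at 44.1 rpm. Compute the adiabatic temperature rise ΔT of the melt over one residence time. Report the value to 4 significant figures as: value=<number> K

value=104.3 K

Convert throughput: Q = 219.7 kg/h = 219.7/3600 = 0.0610278 kg/s
t_res = M / Q_s = 13.18 / 0.0610278 = 215.967 s
D = 39.1 mm = 0.0391 m;  h = 5.79 mm = 0.00579 m;  N = 44.1 rpm / 60 = 0.735 rev/s
γ̇ = π·D·N / h = π · 0.0391 · 0.735 / 0.00579 = 15.5932 s⁻¹
Adiabatic rise: ΔT = η γ̇² t_res / (ρ cp) = 5172·(15.5932)²·215.967 / (1020·2553) = 104.296 K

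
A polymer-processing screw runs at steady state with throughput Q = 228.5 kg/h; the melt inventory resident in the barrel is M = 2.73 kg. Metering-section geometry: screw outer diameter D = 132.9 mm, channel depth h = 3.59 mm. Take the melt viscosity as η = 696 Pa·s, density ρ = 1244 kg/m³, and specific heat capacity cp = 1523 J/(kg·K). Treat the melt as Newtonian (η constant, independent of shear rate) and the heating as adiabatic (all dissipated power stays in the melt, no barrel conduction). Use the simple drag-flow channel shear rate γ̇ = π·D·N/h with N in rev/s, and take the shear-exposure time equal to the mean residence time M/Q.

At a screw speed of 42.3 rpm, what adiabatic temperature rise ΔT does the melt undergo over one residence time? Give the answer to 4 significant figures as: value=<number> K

Throughput in SI: Q_s = 228.5 kg/h ÷ 3600 s/h = 0.0634722 kg/s
t_res = M / Q_s = 2.73 ÷ 0.0634722 = 43.0109 s
D = 132.9 mm = 0.1329 m;  h = 3.59 mm = 0.00359 m;  N = 42.3 rpm / 60 = 0.705 rev/s
γ̇ = π·D·N / h = π · 0.1329 · 0.705 / 0.00359 = 81.9916 s⁻¹
ΔT = η·γ̇²·t_res/(ρ·cp) = [696 × 81.9916² × 43.0109] / [1244 × 1523] = 106.22 K

value=106.2 K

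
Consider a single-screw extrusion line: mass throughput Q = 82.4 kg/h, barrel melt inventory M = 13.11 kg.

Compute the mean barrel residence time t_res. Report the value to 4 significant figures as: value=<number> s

Throughput in SI: Q_s = 82.4 kg/h ÷ 3600 s/h = 0.0228889 kg/s
Mean residence time: t_res = M/Q_s = 13.11 kg / 0.0228889 kg/s = 572.767 s

value=572.8 s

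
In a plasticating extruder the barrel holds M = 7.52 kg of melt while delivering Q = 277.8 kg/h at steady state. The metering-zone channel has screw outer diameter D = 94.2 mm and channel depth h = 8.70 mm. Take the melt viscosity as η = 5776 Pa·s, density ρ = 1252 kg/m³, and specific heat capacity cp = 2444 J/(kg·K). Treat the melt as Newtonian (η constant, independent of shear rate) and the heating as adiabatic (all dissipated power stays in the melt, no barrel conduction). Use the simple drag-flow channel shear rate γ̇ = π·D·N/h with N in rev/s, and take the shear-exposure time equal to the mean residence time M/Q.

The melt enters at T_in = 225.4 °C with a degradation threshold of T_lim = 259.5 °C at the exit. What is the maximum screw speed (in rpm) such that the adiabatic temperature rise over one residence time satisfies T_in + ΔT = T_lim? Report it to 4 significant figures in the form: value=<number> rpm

Q_s = Q / 3600 = 277.8 / 3600 = 0.0771667 kg/s
t_res = M / Q_s = 7.52 ÷ 0.0771667 = 97.4514 s
D = 94.2 mm = 0.0942 m;  h = 8.70 mm = 0.0087 m
ΔT_a = T_lim − T_in = 259.5 − 225.4 = 34.1 K
Invert ΔT = ηγ̇²t_res/(ρcp) for γ̇: γ̇_max² = ΔT_a ρ cp / (η t_res) = 34.1·1252·2444 / (5776·97.4514) = 185.372 s⁻²
γ̇_max = sqrt(185.372) = 13.6151 s⁻¹
N_max = γ̇_max h / (πD) = 13.6151·0.0087/(π·0.0942) = 0.400259 rev/s → ×60 = 24.0155 rpm

value=24.02 rpm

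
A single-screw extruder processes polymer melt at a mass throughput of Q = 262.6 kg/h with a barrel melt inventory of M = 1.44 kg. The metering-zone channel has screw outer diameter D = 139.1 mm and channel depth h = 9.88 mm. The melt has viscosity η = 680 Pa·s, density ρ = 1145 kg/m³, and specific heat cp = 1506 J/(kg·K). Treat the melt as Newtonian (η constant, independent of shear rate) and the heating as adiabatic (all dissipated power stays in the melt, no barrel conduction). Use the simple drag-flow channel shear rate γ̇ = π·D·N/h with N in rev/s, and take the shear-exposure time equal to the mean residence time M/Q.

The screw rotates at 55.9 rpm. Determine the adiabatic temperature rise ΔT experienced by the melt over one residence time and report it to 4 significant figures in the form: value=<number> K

Convert throughput: Q = 262.6 kg/h = 262.6/3600 = 0.0729444 kg/s
Mean residence time: t_res = M/Q_s = 1.44 kg / 0.0729444 kg/s = 19.7411 s
D = 139.1 mm = 0.1391 m;  h = 9.88 mm = 0.00988 m;  N = 55.9 rpm / 60 = 0.931667 rev/s
γ̇ = π D N / h = (π)(0.1391)(0.931667) / 0.00988 = 41.2079 s⁻¹
ΔT = η·γ̇²·t_res/(ρ·cp) = [680 × 41.2079² × 19.7411] / [1145 × 1506] = 13.2193 K

value=13.22 K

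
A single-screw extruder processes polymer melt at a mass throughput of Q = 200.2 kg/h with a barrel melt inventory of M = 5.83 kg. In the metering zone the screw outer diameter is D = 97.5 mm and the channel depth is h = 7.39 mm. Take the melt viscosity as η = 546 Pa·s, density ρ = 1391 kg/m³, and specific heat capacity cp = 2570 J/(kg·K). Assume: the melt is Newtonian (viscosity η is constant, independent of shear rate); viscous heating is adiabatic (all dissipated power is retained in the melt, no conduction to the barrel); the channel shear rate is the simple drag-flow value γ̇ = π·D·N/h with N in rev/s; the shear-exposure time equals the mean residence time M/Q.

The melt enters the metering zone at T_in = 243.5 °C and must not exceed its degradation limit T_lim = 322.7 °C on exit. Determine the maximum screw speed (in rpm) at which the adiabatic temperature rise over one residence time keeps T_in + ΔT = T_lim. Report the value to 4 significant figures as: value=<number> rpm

Q_s = Q / 3600 = 200.2 / 3600 = 0.0556111 kg/s
t_res = M / Q_s = 5.83 ÷ 0.0556111 = 104.835 s
Convert to metres: D = 0.0975 m, h = 0.00739 m
Allowable rise: ΔT_a = T_lim − T_in = 322.7 − 243.5 = 79.2 K
γ̇_max² = ΔT_a·ρ·cp/(η·t_res) = 79.2·1391·2570/(546·104.835) = 4946.36 s⁻²
Take the square root: γ̇_max = √(4946.36) = 70.3304 s⁻¹
N_max = γ̇_max h / (πD) = 70.3304·0.00739/(π·0.0975) = 1.69681 rev/s → ×60 = 101.809 rpm

value=101.8 rpm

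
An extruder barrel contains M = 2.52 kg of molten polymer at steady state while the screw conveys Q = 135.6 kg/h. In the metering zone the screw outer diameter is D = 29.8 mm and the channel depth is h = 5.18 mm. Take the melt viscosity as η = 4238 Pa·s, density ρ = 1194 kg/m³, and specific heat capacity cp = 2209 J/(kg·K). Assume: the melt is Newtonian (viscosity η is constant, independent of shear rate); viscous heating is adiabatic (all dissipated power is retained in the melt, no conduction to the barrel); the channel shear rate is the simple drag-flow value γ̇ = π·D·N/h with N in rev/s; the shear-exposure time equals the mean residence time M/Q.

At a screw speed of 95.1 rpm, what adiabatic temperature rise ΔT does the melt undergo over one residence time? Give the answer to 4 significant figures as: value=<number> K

Convert throughput: Q = 135.6 kg/h = 135.6/3600 = 0.0376667 kg/s
Mean residence time: t_res = M/Q_s = 2.52 kg / 0.0376667 kg/s = 66.9027 s
Geometry in metres: D = 29.8 mm → 0.0298 m, h = 5.18 mm → 0.00518 m; screw speed N = 95.1 rpm = 1.585 rev/s
γ̇ = π·D·N / h = π · 0.0298 · 1.585 / 0.00518 = 28.6461 s⁻¹
ΔT = η·γ̇²·t_res / (ρ·cp) = 4238 · (28.6461)² · 66.9027 / (1194 · 2209) = 88.2136 K

value=88.21 K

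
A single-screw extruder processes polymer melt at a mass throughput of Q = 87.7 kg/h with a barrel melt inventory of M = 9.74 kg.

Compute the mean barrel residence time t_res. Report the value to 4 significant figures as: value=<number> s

Convert throughput: Q = 87.7 kg/h = 87.7/3600 = 0.0243611 kg/s
t_res = M / Q_s = 9.74 / 0.0243611 = 399.818 s

value=399.8 s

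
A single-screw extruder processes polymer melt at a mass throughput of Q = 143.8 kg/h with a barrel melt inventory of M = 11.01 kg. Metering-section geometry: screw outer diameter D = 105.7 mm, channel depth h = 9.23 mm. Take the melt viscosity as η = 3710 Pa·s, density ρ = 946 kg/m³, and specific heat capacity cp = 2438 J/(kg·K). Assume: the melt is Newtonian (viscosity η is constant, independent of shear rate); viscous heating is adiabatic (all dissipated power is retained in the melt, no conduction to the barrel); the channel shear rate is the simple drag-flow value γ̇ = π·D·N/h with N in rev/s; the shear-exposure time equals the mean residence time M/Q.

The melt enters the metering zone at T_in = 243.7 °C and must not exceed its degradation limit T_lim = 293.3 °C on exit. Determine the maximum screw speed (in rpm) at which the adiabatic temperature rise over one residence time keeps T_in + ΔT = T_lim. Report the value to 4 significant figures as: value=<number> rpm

value=17.64 rpm

Convert throughput: Q = 143.8 kg/h = 143.8/3600 = 0.0399444 kg/s
t_res = M / Q_s = 11.01 ÷ 0.0399444 = 275.633 s
Convert to metres: D = 0.1057 m, h = 0.00923 m
Allowable rise: ΔT_a = T_lim − T_in = 293.3 − 243.7 = 49.6 K
γ̇_max² = ΔT_a·ρ·cp / (η·t_res) = [49.6 × 946 × 2438] / [3710 × 275.633] = 111.867 s⁻²
γ̇_max = √111.867 = 10.5767 s⁻¹
Solve γ̇ = πDN/h for N: N_max = γ̇_max·h/(π·D) = 10.5767 × 0.00923 / (π × 0.1057) = 0.293987 rev/s = 17.6392 rpm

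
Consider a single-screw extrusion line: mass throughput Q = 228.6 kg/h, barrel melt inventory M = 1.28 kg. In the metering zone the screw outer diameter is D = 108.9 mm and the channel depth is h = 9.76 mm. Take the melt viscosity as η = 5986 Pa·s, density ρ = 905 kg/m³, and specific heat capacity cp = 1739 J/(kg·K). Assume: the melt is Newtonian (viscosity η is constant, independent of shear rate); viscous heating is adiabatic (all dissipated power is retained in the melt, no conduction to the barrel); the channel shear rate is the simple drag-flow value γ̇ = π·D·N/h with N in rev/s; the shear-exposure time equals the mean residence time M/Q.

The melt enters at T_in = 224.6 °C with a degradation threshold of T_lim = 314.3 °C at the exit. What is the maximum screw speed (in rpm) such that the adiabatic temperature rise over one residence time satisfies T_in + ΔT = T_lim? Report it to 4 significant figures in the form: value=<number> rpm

value=58.55 rpm

Throughput in SI: Q_s = 228.6 kg/h ÷ 3600 s/h = 0.0635 kg/s
t_res = M / Q_s = 1.28 / 0.0635 = 20.1575 s
Geometry in SI: D = 108.9 mm → 0.1089 m, h = 9.76 mm → 0.00976 m
Allowable rise: ΔT_a = T_lim − T_in = 314.3 − 224.6 = 89.7 K
γ̇_max² = ΔT_a·ρ·cp / (η·t_res) = [89.7 × 905 × 1739] / [5986 × 20.1575] = 1169.95 s⁻²
γ̇_max = sqrt(1169.95) = 34.2045 s⁻¹
Solve γ̇ = πDN/h for N: N_max = γ̇_max·h/(π·D) = 34.2045 × 0.00976 / (π × 0.1089) = 0.975789 rev/s = 58.5473 rpm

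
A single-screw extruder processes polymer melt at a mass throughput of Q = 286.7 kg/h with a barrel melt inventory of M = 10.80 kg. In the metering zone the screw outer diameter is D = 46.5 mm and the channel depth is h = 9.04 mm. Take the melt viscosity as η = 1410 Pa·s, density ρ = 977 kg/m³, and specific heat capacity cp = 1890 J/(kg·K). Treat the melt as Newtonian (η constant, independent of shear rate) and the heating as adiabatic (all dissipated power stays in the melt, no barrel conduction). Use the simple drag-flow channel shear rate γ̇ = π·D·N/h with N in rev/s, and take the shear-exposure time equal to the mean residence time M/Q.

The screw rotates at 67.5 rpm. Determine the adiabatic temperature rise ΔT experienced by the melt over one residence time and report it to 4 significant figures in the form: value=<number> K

value=34.22 K

Throughput in SI: Q_s = 286.7 kg/h ÷ 3600 s/h = 0.0796389 kg/s
Mean residence time: t_res = M/Q_s = 10.80 kg / 0.0796389 kg/s = 135.612 s
Convert to SI: D = 0.0465 m, h = 0.00904 m, N = 67.5/60 = 1.125 rev/s
Shear rate: γ̇ = πDN/h = π·0.0465·1.125/0.00904 = 18.1797 s⁻¹
Adiabatic rise: ΔT = η γ̇² t_res / (ρ cp) = 1410·(18.1797)²·135.612 / (977·1890) = 34.2243 K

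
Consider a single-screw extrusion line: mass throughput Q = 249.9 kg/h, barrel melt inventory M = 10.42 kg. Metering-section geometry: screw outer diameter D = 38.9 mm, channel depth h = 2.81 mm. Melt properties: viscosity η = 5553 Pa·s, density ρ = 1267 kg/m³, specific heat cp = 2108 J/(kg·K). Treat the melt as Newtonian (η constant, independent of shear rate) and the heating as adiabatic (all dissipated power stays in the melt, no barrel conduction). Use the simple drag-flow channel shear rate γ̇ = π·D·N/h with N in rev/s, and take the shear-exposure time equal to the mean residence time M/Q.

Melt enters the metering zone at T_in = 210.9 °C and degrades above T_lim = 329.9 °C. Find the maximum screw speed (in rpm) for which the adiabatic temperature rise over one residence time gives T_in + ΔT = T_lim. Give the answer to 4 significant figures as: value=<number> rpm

value=26.94 rpm

Q_s = Q / 3600 = 249.9 / 3600 = 0.0694167 kg/s
Mean residence time: t_res = M/Q_s = 10.42 kg / 0.0694167 kg/s = 150.108 s
D = 38.9 mm = 0.0389 m;  h = 2.81 mm = 0.00281 m
ΔT_a = T_lim − T_in = 329.9 − 210.9 = 119 K
Invert ΔT = ηγ̇²t_res/(ρcp) for γ̇: γ̇_max² = ΔT_a ρ cp / (η t_res) = 119·1267·2108 / (5553·150.108) = 381.296 s⁻²
γ̇_max = √381.296 = 19.5268 s⁻¹
N_max = γ̇_max·h / (π·D) = 19.5268 · 0.00281 / (π · 0.0389) = 0.448991 rev/s = 26.9395 rpm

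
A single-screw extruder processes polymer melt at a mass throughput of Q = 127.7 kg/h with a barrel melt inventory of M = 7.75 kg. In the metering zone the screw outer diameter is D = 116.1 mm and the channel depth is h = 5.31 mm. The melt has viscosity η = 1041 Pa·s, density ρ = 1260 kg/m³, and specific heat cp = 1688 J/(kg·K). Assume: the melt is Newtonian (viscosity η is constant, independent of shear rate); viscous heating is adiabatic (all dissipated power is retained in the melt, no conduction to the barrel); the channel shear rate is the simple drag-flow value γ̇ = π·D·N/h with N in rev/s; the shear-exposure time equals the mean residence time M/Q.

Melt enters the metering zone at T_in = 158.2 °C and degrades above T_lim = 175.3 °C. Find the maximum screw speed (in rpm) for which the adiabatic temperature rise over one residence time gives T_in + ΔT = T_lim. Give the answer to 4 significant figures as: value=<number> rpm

value=11.05 rpm

Q_s = Q / 3600 = 127.7 / 3600 = 0.0354722 kg/s
t_res = M / Q_s = 7.75 / 0.0354722 = 218.481 s
D = 116.1 mm = 0.1161 m;  h = 5.31 mm = 0.00531 m
ΔT_a = T_lim − T_in = 175.3 °C − 158.2 °C = 17.1 K
γ̇_max² = ΔT_a·ρ·cp/(η·t_res) = 17.1·1260·1688/(1041·218.481) = 159.91 s⁻²
γ̇_max = sqrt(159.91) = 12.6455 s⁻¹
N_max = γ̇_max h / (πD) = 12.6455·0.00531/(π·0.1161) = 0.184098 rev/s → ×60 = 11.0459 rpm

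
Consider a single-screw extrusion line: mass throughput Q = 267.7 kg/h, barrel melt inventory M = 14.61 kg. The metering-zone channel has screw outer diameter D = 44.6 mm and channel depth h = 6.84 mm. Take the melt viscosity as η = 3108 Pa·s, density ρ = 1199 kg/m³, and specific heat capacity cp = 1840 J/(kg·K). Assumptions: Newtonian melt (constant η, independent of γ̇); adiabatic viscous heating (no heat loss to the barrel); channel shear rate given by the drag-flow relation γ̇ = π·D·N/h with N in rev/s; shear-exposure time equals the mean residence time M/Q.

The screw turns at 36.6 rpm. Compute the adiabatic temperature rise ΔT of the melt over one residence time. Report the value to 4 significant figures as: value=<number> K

Q_s = Q / 3600 = 267.7 / 3600 = 0.0743611 kg/s
t_res = M / Q_s = 14.61 ÷ 0.0743611 = 196.474 s
Geometry in metres: D = 44.6 mm → 0.0446 m, h = 6.84 mm → 0.00684 m; screw speed N = 36.6 rpm = 0.61 rev/s
γ̇ = π D N / h = (π)(0.0446)(0.61) / 0.00684 = 12.4956 s⁻¹
ΔT = η·γ̇²·t_res / (ρ·cp) = 3108 · (12.4956)² · 196.474 / (1199 · 1840) = 43.2181 K

value=43.22 K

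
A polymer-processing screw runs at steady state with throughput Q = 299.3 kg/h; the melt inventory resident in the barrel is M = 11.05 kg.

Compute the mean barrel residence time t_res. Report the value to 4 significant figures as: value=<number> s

Throughput in SI: Q_s = 299.3 kg/h ÷ 3600 s/h = 0.0831389 kg/s
t_res = M / Q_s = 11.05 ÷ 0.0831389 = 132.91 s

value=132.9 s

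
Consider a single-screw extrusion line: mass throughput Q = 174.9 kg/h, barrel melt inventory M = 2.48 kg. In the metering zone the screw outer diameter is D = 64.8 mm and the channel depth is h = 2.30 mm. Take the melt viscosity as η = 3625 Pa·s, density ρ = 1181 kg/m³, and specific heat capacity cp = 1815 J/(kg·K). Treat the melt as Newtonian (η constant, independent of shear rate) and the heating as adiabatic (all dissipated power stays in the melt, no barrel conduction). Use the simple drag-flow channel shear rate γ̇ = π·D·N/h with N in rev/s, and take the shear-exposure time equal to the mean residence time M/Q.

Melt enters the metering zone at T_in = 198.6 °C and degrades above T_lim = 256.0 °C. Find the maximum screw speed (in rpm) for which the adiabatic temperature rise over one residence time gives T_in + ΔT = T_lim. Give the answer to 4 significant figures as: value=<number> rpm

value=17.48 rpm

Q_s = Q / 3600 = 174.9 / 3600 = 0.0485833 kg/s
t_res = M / Q_s = 2.48 / 0.0485833 = 51.0463 s
Convert to metres: D = 0.0648 m, h = 0.0023 m
Allowable rise: ΔT_a = T_lim − T_in = 256.0 − 198.6 = 57.4 K
γ̇_max² = ΔT_a·ρ·cp / (η·t_res) = [57.4 × 1181 × 1815] / [3625 × 51.0463] = 664.915 s⁻²
γ̇_max = sqrt(664.915) = 25.7859 s⁻¹
N_max = γ̇_max h / (πD) = 25.7859·0.0023/(π·0.0648) = 0.291331 rev/s → ×60 = 17.4798 rpm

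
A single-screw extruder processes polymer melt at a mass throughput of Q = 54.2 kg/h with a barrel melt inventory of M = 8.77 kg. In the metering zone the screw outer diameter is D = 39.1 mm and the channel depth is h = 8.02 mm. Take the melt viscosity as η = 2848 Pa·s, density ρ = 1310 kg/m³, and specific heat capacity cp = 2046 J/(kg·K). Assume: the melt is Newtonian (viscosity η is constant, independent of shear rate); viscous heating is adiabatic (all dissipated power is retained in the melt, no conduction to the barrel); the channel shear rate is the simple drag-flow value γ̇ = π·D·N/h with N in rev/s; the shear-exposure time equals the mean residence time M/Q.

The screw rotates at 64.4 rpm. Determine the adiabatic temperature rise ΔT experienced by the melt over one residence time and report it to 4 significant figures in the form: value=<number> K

value=167.3 K

Convert throughput: Q = 54.2 kg/h = 54.2/3600 = 0.0150556 kg/s
t_res = M / Q_s = 8.77 / 0.0150556 = 582.509 s
D = 39.1 mm = 0.0391 m;  h = 8.02 mm = 0.00802 m;  N = 64.4 rpm / 60 = 1.07333 rev/s
γ̇ = π D N / h = (π)(0.0391)(1.07333) / 0.00802 = 16.4394 s⁻¹
ΔT = η·γ̇²·t_res / (ρ·cp) = 2848 · (16.4394)² · 582.509 / (1310 · 2046) = 167.278 K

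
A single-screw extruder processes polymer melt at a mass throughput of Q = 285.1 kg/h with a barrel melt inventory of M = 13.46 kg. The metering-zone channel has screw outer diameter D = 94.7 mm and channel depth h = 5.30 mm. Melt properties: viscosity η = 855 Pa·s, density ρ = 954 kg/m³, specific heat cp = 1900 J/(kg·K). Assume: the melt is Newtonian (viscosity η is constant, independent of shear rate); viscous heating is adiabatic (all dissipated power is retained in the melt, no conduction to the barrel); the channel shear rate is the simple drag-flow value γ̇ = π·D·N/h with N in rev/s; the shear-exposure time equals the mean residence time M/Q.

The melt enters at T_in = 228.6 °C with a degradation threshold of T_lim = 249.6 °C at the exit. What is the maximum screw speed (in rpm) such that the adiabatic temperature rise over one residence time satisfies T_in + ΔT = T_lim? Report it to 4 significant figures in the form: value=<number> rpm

Convert throughput: Q = 285.1 kg/h = 285.1/3600 = 0.0791944 kg/s
t_res = M / Q_s = 13.46 ÷ 0.0791944 = 169.961 s
Geometry in SI: D = 94.7 mm → 0.0947 m, h = 5.30 mm → 0.0053 m
Allowable rise: ΔT_a = T_lim − T_in = 249.6 − 228.6 = 21 K
Invert ΔT = ηγ̇²t_res/(ρcp) for γ̇: γ̇_max² = ΔT_a ρ cp / (η t_res) = 21·954·1900 / (855·169.961) = 261.942 s⁻²
γ̇_max = √261.942 = 16.1846 s⁻¹
Solve γ̇ = πDN/h for N: N_max = γ̇_max·h/(π·D) = 16.1846 × 0.0053 / (π × 0.0947) = 0.288322 rev/s = 17.2993 rpm

value=17.30 rpm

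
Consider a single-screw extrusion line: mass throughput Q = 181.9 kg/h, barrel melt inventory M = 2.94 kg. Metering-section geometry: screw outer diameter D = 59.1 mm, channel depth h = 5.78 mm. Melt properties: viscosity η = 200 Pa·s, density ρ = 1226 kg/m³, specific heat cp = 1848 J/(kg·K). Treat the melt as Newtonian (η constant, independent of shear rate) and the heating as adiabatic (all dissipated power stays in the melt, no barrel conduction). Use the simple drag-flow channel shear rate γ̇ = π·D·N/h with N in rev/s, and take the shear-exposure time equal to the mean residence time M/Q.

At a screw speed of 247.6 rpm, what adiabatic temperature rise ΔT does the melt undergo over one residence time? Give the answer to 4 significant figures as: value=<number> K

Q_s = Q / 3600 = 181.9 / 3600 = 0.0505278 kg/s
t_res = M / Q_s = 2.94 / 0.0505278 = 58.1858 s
Geometry in metres: D = 59.1 mm → 0.0591 m, h = 5.78 mm → 0.00578 m; screw speed N = 247.6 rpm = 4.12667 rev/s
Shear rate: γ̇ = πDN/h = π·0.0591·4.12667/0.00578 = 132.559 s⁻¹
ΔT = η·γ̇²·t_res / (ρ·cp) = 200 · (132.559)² · 58.1858 / (1226 · 1848) = 90.2553 K

value=90.26 K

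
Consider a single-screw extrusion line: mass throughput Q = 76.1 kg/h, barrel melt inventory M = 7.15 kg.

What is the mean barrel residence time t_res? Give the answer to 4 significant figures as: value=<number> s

value=338.2 s

Throughput in SI: Q_s = 76.1 kg/h ÷ 3600 s/h = 0.0211389 kg/s
Mean residence time: t_res = M/Q_s = 7.15 kg / 0.0211389 kg/s = 338.239 s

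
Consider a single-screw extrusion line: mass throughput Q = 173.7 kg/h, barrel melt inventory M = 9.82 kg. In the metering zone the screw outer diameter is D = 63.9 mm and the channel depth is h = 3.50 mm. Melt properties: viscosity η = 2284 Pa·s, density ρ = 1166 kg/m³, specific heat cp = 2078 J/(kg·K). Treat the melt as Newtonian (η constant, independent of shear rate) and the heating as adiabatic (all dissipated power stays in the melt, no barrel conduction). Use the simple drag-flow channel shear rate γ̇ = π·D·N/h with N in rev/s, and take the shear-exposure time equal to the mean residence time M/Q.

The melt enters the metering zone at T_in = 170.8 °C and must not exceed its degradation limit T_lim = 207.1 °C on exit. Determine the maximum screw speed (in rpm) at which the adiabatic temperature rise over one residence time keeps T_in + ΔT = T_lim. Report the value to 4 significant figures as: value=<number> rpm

Q_s = Q / 3600 = 173.7 / 3600 = 0.04825 kg/s
t_res = M / Q_s = 9.82 ÷ 0.04825 = 203.523 s
Convert to metres: D = 0.0639 m, h = 0.0035 m
Allowable rise: ΔT_a = T_lim − T_in = 207.1 − 170.8 = 36.3 K
γ̇_max² = ΔT_a·ρ·cp/(η·t_res) = 36.3·1166·2078/(2284·203.523) = 189.208 s⁻²
γ̇_max = √189.208 = 13.7553 s⁻¹
N_max = γ̇_max·h / (π·D) = 13.7553 · 0.0035 / (π · 0.0639) = 0.239821 rev/s = 14.3893 rpm

value=14.39 rpm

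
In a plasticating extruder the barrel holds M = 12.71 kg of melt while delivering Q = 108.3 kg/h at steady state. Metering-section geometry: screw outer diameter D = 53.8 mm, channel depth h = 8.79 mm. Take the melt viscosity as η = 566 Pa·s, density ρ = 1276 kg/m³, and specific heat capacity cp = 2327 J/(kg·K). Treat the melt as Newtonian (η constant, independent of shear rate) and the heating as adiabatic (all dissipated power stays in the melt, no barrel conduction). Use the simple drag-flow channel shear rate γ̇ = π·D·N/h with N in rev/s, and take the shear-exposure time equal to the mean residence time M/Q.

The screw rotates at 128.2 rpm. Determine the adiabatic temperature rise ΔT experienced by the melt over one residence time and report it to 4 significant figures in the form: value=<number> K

Throughput in SI: Q_s = 108.3 kg/h ÷ 3600 s/h = 0.0300833 kg/s
t_res = M / Q_s = 12.71 ÷ 0.0300833 = 422.493 s
Geometry in metres: D = 53.8 mm → 0.0538 m, h = 8.79 mm → 0.00879 m; screw speed N = 128.2 rpm = 2.13667 rev/s
γ̇ = π·D·N / h = π · 0.0538 · 2.13667 / 0.00879 = 41.0847 s⁻¹
ΔT = η·γ̇²·t_res/(ρ·cp) = [566 × 41.0847² × 422.493] / [1276 × 2327] = 135.941 K

value=135.9 K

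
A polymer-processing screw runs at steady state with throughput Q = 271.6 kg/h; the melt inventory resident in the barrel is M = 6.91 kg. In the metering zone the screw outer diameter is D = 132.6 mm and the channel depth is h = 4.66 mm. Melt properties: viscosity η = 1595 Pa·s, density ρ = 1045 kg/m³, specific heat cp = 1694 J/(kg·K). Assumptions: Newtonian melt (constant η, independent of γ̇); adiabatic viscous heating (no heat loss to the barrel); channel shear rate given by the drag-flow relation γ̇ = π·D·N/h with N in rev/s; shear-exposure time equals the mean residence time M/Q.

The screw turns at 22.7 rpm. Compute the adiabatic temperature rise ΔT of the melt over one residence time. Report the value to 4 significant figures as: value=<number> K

Throughput in SI: Q_s = 271.6 kg/h ÷ 3600 s/h = 0.0754444 kg/s
Mean residence time: t_res = M/Q_s = 6.91 kg / 0.0754444 kg/s = 91.5906 s
Geometry in metres: D = 132.6 mm → 0.1326 m, h = 4.66 mm → 0.00466 m; screw speed N = 22.7 rpm = 0.378333 rev/s
Shear rate: γ̇ = πDN/h = π·0.1326·0.378333/0.00466 = 33.8207 s⁻¹
Adiabatic rise: ΔT = η γ̇² t_res / (ρ cp) = 1595·(33.8207)²·91.5906 / (1045·1694) = 94.3943 K

value=94.39 K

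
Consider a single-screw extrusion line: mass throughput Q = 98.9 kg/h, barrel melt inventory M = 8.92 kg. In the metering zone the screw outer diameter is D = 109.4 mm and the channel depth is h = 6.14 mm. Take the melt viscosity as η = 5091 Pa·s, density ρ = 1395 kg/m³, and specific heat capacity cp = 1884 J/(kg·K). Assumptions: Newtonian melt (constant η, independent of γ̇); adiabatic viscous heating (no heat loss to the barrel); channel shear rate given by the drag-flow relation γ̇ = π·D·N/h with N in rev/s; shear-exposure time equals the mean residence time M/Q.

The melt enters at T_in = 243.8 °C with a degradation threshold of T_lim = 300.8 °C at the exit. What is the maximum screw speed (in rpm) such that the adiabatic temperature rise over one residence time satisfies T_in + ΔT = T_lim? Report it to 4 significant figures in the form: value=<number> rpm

Q_s = Q / 3600 = 98.9 / 3600 = 0.0274722 kg/s
t_res = M / Q_s = 8.92 ÷ 0.0274722 = 324.692 s
Geometry in SI: D = 109.4 mm → 0.1094 m, h = 6.14 mm → 0.00614 m
ΔT_a = T_lim − T_in = 300.8 − 243.8 = 57 K
Invert ΔT = ηγ̇²t_res/(ρcp) for γ̇: γ̇_max² = ΔT_a ρ cp / (η t_res) = 57·1395·1884 / (5091·324.692) = 90.6266 s⁻²
γ̇_max = √90.6266 = 9.5198 s⁻¹
Solve γ̇ = πDN/h for N: N_max = γ̇_max·h/(π·D) = 9.5198 × 0.00614 / (π × 0.1094) = 0.170071 rev/s = 10.2042 rpm

value=10.20 rpm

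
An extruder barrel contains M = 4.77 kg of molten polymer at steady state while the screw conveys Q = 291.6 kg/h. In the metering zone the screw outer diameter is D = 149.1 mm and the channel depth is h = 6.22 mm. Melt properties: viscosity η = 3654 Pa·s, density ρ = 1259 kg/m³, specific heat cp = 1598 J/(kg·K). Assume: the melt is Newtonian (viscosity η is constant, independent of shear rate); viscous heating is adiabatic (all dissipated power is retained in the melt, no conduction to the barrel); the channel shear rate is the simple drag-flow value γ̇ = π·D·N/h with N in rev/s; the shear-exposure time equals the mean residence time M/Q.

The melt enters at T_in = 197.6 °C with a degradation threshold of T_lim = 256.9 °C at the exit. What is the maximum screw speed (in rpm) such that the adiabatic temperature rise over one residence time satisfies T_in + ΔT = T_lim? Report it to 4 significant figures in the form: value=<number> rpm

Throughput in SI: Q_s = 291.6 kg/h ÷ 3600 s/h = 0.081 kg/s
Mean residence time: t_res = M/Q_s = 4.77 kg / 0.081 kg/s = 58.8889 s
D = 149.1 mm = 0.1491 m;  h = 6.22 mm = 0.00622 m
Allowable rise: ΔT_a = T_lim − T_in = 256.9 − 197.6 = 59.3 K
Invert ΔT = ηγ̇²t_res/(ρcp) for γ̇: γ̇_max² = ΔT_a ρ cp / (η t_res) = 59.3·1259·1598 / (3654·58.8889) = 554.441 s⁻²
Take the square root: γ̇_max = √(554.441) = 23.5466 s⁻¹
Solve γ̇ = πDN/h for N: N_max = γ̇_max·h/(π·D) = 23.5466 × 0.00622 / (π × 0.1491) = 0.312673 rev/s = 18.7604 rpm

value=18.76 rpm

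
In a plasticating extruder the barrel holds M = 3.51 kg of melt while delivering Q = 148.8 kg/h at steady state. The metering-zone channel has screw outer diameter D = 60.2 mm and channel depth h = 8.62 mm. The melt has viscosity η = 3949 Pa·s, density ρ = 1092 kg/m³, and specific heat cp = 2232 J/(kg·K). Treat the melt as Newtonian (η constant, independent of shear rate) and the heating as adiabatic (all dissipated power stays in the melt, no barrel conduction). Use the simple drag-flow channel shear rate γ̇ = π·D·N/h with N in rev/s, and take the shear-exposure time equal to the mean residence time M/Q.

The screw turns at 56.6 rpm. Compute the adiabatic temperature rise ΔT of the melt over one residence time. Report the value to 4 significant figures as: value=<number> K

Q_s = Q / 3600 = 148.8 / 3600 = 0.0413333 kg/s
Mean residence time: t_res = M/Q_s = 3.51 kg / 0.0413333 kg/s = 84.9194 s
Convert to SI: D = 0.0602 m, h = 0.00862 m, N = 56.6/60 = 0.943333 rev/s
γ̇ = π D N / h = (π)(0.0602)(0.943333) / 0.00862 = 20.6969 s⁻¹
ΔT = η·γ̇²·t_res/(ρ·cp) = [3949 × 20.6969² × 84.9194] / [1092 × 2232] = 58.9367 K

value=58.94 K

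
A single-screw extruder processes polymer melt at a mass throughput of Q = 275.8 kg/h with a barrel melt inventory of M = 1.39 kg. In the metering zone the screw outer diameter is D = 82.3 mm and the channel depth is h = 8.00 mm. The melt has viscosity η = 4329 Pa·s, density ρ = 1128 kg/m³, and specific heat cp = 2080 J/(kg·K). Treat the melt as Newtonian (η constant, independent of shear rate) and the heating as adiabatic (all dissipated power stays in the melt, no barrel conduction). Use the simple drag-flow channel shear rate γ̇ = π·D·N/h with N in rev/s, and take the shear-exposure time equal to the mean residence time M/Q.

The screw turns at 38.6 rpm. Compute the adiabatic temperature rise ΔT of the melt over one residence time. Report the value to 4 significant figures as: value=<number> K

value=14.47 K

Q_s = Q / 3600 = 275.8 / 3600 = 0.0766111 kg/s
Mean residence time: t_res = M/Q_s = 1.39 kg / 0.0766111 kg/s = 18.1436 s
Geometry in metres: D = 82.3 mm → 0.0823 m, h = 8.00 mm → 0.008 m; screw speed N = 38.6 rpm = 0.643333 rev/s
γ̇ = π·D·N / h = π · 0.0823 · 0.643333 / 0.008 = 20.792 s⁻¹
ΔT = η·γ̇²·t_res/(ρ·cp) = [4329 × 20.792² × 18.1436] / [1128 × 2080] = 14.472 K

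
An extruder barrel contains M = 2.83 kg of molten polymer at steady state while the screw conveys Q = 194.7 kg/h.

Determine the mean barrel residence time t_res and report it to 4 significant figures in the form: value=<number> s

Convert throughput: Q = 194.7 kg/h = 194.7/3600 = 0.0540833 kg/s
t_res = M / Q_s = 2.83 ÷ 0.0540833 = 52.3267 s

value=52.33 s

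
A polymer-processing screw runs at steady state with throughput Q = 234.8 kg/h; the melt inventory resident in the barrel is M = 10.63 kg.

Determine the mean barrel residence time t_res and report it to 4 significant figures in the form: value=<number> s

value=163.0 s

Q_s = Q / 3600 = 234.8 / 3600 = 0.0652222 kg/s
Mean residence time: t_res = M/Q_s = 10.63 kg / 0.0652222 kg/s = 162.981 s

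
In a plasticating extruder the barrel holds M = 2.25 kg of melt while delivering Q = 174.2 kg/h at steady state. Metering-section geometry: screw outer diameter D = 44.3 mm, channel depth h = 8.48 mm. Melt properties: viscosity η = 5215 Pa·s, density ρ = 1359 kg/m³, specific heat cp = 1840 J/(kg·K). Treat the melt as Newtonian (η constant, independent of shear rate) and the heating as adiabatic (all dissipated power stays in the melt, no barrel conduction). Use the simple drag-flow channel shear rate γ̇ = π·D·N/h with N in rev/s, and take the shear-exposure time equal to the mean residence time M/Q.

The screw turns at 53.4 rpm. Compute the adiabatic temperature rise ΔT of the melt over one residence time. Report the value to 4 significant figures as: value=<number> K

Convert throughput: Q = 174.2 kg/h = 174.2/3600 = 0.0483889 kg/s
Mean residence time: t_res = M/Q_s = 2.25 kg / 0.0483889 kg/s = 46.4983 s
Geometry in metres: D = 44.3 mm → 0.0443 m, h = 8.48 mm → 0.00848 m; screw speed N = 53.4 rpm = 0.89 rev/s
γ̇ = π·D·N / h = π · 0.0443 · 0.89 / 0.00848 = 14.6066 s⁻¹
ΔT = η·γ̇²·t_res/(ρ·cp) = [5215 × 14.6066² × 46.4983] / [1359 × 1840] = 20.6895 K

value=20.69 K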